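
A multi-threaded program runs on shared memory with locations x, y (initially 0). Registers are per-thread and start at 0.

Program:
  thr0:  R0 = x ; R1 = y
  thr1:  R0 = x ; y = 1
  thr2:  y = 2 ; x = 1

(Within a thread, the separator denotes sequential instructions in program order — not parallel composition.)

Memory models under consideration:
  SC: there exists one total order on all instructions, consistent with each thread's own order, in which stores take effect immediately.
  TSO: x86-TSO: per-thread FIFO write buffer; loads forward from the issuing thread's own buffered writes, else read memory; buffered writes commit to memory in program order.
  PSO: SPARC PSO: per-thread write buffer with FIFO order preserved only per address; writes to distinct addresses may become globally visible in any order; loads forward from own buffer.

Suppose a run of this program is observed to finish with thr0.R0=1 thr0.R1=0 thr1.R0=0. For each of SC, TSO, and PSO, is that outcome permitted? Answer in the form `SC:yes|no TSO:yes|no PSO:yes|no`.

outcome vector order: (thr0.R0,thr0.R1,thr1.R0)
SC: 10 outcomes — {<0 0 0>; <0 0 1>; <0 1 0>; <0 1 1>; <0 2 0>; <0 2 1>; <1 1 0>; <1 1 1>; <1 2 0>; <1 2 1>}
TSO: 10 outcomes — {<0 0 0>; <0 0 1>; <0 1 0>; <0 1 1>; <0 2 0>; <0 2 1>; <1 1 0>; <1 1 1>; <1 2 0>; <1 2 1>}
PSO: 12 outcomes — {<0 0 0>; <0 0 1>; <0 1 0>; <0 1 1>; <0 2 0>; <0 2 1>; <1 0 0>; <1 0 1>; <1 1 0>; <1 1 1>; <1 2 0>; <1 2 1>}
target <1 0 0> ∈ {PSO}

SC:no TSO:no PSO:yes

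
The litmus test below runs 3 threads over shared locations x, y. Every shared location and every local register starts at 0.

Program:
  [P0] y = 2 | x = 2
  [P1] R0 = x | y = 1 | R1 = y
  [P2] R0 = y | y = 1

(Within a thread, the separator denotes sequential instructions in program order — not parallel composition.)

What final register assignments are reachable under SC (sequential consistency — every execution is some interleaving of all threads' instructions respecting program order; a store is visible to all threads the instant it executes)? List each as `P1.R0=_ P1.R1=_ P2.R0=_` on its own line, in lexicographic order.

P1.R0=0 P1.R1=1 P2.R0=0
P1.R0=0 P1.R1=1 P2.R0=1
P1.R0=0 P1.R1=1 P2.R0=2
P1.R0=0 P1.R1=2 P2.R0=0
P1.R0=0 P1.R1=2 P2.R0=1
P1.R0=0 P1.R1=2 P2.R0=2
P1.R0=2 P1.R1=1 P2.R0=0
P1.R0=2 P1.R1=1 P2.R0=1
P1.R0=2 P1.R1=1 P2.R0=2

outcome vector order: (P1.R0,P1.R1,P2.R0)
|SC outcomes| = 9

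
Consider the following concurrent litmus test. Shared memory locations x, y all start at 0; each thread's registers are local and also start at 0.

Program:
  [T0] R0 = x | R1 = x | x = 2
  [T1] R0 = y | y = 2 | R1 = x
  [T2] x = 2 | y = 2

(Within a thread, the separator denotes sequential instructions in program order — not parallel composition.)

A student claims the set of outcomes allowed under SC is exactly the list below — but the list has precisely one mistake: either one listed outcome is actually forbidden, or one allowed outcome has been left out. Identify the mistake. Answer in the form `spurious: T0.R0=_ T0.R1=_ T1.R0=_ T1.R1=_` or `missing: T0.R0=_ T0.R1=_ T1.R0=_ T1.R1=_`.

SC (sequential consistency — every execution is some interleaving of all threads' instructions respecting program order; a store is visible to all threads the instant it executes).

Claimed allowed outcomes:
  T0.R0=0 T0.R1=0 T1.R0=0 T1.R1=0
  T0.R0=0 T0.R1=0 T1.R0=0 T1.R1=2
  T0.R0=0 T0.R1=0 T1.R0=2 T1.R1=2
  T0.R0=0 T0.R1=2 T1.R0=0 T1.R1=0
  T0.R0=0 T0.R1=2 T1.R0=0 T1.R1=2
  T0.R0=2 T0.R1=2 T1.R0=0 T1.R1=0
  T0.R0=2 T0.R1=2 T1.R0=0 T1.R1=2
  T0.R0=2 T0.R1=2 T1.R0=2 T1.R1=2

missing: T0.R0=0 T0.R1=2 T1.R0=2 T1.R1=2

outcome vector order: (T0.R0,T0.R1,T1.R0,T1.R1)
SC (9): 0000; 0002; 0022; 0200; 0202; 0222; 2200; 2202; 2222
SC∖claimed = {0222}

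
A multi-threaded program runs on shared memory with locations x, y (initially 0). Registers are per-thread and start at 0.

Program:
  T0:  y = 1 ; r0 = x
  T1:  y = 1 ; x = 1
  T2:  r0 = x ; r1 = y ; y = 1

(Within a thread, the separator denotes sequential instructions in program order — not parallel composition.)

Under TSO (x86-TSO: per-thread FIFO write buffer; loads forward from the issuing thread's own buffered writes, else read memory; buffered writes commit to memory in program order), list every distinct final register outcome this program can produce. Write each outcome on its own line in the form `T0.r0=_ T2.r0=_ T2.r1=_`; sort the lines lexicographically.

T0.r0=0 T2.r0=0 T2.r1=0
T0.r0=0 T2.r0=0 T2.r1=1
T0.r0=0 T2.r0=1 T2.r1=1
T0.r0=1 T2.r0=0 T2.r1=0
T0.r0=1 T2.r0=0 T2.r1=1
T0.r0=1 T2.r0=1 T2.r1=1

outcome vector order: (T0.r0,T2.r0,T2.r1)
|TSO outcomes| = 6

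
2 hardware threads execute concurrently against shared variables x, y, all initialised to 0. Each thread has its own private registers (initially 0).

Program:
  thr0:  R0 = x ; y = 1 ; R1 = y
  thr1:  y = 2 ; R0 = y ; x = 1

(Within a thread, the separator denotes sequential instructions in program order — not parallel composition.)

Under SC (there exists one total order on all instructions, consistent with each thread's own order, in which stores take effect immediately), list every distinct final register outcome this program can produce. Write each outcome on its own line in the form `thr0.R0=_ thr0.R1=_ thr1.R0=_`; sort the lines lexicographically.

outcome vector order: (thr0.R0,thr0.R1,thr1.R0)
|SC outcomes| = 4

thr0.R0=0 thr0.R1=1 thr1.R0=1
thr0.R0=0 thr0.R1=1 thr1.R0=2
thr0.R0=0 thr0.R1=2 thr1.R0=2
thr0.R0=1 thr0.R1=1 thr1.R0=2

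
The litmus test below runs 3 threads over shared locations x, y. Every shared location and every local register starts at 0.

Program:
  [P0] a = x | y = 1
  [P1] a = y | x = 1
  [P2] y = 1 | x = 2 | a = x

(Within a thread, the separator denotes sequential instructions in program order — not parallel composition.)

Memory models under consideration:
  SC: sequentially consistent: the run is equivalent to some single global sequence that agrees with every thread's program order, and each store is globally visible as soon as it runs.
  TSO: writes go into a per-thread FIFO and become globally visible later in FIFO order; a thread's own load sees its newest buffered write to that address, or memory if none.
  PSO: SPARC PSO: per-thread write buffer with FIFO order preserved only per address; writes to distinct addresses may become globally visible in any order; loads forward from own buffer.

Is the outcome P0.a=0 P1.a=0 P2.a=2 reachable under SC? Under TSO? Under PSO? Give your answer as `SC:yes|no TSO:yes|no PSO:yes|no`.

outcome vector order: (P0.a,P1.a,P2.a)
SC (12): <0 0 1>, <0 0 2>, <0 1 1>, <0 1 2>, <1 0 1>, <1 0 2>, <1 1 1>, <1 1 2>, <2 0 1>, <2 0 2>, <2 1 1>, <2 1 2>
TSO (12): <0 0 1>, <0 0 2>, <0 1 1>, <0 1 2>, <1 0 1>, <1 0 2>, <1 1 1>, <1 1 2>, <2 0 1>, <2 0 2>, <2 1 1>, <2 1 2>
PSO (12): <0 0 1>, <0 0 2>, <0 1 1>, <0 1 2>, <1 0 1>, <1 0 2>, <1 1 1>, <1 1 2>, <2 0 1>, <2 0 2>, <2 1 1>, <2 1 2>
target <0 0 2> ∈ {SC,TSO,PSO}

SC:yes TSO:yes PSO:yes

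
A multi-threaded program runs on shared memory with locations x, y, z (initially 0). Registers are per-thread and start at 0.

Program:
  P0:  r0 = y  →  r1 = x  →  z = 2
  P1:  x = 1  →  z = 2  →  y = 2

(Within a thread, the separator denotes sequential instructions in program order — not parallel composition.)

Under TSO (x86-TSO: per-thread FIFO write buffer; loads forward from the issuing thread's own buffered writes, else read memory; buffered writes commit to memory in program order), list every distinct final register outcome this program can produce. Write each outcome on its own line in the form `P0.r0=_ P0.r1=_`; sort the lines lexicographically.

P0.r0=0 P0.r1=0
P0.r0=0 P0.r1=1
P0.r0=2 P0.r1=1

outcome vector order: (P0.r0,P0.r1)
|TSO outcomes| = 3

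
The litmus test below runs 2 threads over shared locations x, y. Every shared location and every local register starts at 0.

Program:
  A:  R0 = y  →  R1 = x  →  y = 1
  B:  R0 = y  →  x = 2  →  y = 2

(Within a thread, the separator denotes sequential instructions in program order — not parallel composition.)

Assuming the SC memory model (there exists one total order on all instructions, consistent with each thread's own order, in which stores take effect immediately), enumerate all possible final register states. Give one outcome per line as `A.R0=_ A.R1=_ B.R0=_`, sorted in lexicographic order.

A.R0=0 A.R1=0 B.R0=0
A.R0=0 A.R1=0 B.R0=1
A.R0=0 A.R1=2 B.R0=0
A.R0=2 A.R1=2 B.R0=0

outcome vector order: (A.R0,A.R1,B.R0)
|SC outcomes| = 4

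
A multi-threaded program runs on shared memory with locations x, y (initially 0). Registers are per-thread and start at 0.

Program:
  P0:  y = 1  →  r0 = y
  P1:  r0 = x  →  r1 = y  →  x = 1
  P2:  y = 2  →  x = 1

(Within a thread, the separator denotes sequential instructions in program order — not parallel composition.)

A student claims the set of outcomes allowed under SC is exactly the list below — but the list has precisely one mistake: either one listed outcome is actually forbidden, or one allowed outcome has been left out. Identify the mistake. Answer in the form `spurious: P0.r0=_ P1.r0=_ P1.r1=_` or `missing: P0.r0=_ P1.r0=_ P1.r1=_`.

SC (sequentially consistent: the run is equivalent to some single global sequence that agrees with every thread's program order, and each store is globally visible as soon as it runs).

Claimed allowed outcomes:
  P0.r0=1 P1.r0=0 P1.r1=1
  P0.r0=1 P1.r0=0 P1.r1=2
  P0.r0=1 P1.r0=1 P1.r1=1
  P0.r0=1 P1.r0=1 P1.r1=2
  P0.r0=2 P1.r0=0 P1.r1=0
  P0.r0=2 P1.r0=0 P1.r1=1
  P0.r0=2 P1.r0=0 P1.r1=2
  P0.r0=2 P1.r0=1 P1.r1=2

missing: P0.r0=1 P1.r0=0 P1.r1=0

outcome vector order: (P0.r0,P1.r0,P1.r1)
SC: 9 outcomes — {1/0/0; 1/0/1; 1/0/2; 1/1/1; 1/1/2; 2/0/0; 2/0/1; 2/0/2; 2/1/2}
SC∖claimed = {1/0/0}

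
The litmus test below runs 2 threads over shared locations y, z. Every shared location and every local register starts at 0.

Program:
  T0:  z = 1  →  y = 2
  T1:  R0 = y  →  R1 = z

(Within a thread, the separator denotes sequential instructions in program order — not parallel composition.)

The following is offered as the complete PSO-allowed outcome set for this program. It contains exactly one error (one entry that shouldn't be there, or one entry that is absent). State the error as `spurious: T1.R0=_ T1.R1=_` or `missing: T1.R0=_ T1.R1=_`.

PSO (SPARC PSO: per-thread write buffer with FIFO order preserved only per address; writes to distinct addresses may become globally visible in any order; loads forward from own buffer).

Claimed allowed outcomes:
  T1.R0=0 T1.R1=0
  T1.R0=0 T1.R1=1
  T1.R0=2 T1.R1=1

missing: T1.R0=2 T1.R1=0

outcome vector order: (T1.R0,T1.R1)
under PSO → (0,0) (0,1) (2,0) (2,1)
PSO∖claimed = {(2,0)}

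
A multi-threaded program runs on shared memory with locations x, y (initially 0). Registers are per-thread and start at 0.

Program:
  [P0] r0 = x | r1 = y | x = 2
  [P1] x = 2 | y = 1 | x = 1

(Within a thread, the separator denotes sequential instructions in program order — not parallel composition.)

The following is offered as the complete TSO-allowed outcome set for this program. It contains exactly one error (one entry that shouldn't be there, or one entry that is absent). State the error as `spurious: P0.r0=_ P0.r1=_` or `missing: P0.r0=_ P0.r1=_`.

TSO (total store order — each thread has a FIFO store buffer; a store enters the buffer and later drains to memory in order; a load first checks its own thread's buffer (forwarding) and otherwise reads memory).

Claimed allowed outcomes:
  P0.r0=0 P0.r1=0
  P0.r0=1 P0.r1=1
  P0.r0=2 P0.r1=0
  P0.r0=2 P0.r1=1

missing: P0.r0=0 P0.r1=1

outcome vector order: (P0.r0,P0.r1)
under TSO → 00; 01; 11; 20; 21
TSO∖claimed = {01}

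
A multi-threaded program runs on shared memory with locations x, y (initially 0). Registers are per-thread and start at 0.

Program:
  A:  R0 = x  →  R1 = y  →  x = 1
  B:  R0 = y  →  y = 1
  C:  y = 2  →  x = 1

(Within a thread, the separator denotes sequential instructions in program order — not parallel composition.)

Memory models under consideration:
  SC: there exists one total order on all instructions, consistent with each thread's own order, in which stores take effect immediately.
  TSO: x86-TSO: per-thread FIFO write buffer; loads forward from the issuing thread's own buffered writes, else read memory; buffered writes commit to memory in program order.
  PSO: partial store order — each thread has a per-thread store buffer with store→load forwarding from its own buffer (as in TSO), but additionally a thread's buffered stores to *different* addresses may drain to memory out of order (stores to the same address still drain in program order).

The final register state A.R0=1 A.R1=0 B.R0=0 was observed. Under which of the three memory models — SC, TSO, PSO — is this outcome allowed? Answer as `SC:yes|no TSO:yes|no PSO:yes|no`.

SC:no TSO:no PSO:yes

outcome vector order: (A.R0,A.R1,B.R0)
SC (10): 000 002 010 012 020 022 110 112 120 122
TSO (10): 000 002 010 012 020 022 110 112 120 122
PSO (12): 000 002 010 012 020 022 100 102 110 112 120 122
target 100 ∈ {PSO}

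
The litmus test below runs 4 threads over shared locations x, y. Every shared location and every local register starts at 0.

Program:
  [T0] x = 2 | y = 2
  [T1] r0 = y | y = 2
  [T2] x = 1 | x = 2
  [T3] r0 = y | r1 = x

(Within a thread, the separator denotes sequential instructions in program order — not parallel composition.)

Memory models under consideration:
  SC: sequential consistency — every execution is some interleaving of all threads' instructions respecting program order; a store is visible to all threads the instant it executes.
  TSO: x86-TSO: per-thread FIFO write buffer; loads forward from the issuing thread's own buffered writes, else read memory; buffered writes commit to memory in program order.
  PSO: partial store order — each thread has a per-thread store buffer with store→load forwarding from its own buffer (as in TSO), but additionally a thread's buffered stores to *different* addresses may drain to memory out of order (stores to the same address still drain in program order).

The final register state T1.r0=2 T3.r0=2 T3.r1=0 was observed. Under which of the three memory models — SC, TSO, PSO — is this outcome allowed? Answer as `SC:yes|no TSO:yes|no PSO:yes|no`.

SC:no TSO:no PSO:yes

outcome vector order: (T1.r0,T3.r0,T3.r1)
under SC → <0 0 0> <0 0 1> <0 0 2> <0 2 0> <0 2 1> <0 2 2> <2 0 0> <2 0 1> <2 0 2> <2 2 1> <2 2 2>
under TSO → <0 0 0> <0 0 1> <0 0 2> <0 2 0> <0 2 1> <0 2 2> <2 0 0> <2 0 1> <2 0 2> <2 2 1> <2 2 2>
under PSO → <0 0 0> <0 0 1> <0 0 2> <0 2 0> <0 2 1> <0 2 2> <2 0 0> <2 0 1> <2 0 2> <2 2 0> <2 2 1> <2 2 2>
target <2 2 0> ∈ {PSO}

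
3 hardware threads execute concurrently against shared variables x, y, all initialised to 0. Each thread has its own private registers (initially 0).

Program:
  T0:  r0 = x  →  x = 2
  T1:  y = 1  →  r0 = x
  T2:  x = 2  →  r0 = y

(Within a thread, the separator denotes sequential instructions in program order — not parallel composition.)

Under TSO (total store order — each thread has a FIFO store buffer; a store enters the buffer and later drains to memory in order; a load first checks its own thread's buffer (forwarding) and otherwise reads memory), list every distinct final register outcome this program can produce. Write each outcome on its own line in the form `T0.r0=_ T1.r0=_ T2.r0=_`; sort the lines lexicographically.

T0.r0=0 T1.r0=0 T2.r0=0
T0.r0=0 T1.r0=0 T2.r0=1
T0.r0=0 T1.r0=2 T2.r0=0
T0.r0=0 T1.r0=2 T2.r0=1
T0.r0=2 T1.r0=0 T2.r0=0
T0.r0=2 T1.r0=0 T2.r0=1
T0.r0=2 T1.r0=2 T2.r0=0
T0.r0=2 T1.r0=2 T2.r0=1

outcome vector order: (T0.r0,T1.r0,T2.r0)
|TSO outcomes| = 8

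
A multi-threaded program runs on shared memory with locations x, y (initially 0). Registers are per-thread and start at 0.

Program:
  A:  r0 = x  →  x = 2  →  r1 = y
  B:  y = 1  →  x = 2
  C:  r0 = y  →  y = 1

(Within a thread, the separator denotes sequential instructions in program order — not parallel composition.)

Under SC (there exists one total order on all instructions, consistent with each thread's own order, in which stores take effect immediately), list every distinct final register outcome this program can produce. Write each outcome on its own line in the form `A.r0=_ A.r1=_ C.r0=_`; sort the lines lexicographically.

A.r0=0 A.r1=0 C.r0=0
A.r0=0 A.r1=0 C.r0=1
A.r0=0 A.r1=1 C.r0=0
A.r0=0 A.r1=1 C.r0=1
A.r0=2 A.r1=1 C.r0=0
A.r0=2 A.r1=1 C.r0=1

outcome vector order: (A.r0,A.r1,C.r0)
|SC outcomes| = 6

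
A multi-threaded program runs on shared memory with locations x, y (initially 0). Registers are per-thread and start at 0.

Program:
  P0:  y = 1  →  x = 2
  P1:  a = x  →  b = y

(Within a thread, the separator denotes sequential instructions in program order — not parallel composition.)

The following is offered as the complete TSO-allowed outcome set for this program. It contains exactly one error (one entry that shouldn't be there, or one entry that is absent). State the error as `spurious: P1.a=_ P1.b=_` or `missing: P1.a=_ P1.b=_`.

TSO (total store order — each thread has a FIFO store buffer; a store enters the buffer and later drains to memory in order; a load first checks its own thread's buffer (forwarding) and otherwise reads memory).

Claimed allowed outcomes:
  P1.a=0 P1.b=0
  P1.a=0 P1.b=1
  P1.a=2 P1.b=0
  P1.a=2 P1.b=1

outcome vector order: (P1.a,P1.b)
[TSO] allowed = {00; 01; 21}
claimed∖TSO = {20}

spurious: P1.a=2 P1.b=0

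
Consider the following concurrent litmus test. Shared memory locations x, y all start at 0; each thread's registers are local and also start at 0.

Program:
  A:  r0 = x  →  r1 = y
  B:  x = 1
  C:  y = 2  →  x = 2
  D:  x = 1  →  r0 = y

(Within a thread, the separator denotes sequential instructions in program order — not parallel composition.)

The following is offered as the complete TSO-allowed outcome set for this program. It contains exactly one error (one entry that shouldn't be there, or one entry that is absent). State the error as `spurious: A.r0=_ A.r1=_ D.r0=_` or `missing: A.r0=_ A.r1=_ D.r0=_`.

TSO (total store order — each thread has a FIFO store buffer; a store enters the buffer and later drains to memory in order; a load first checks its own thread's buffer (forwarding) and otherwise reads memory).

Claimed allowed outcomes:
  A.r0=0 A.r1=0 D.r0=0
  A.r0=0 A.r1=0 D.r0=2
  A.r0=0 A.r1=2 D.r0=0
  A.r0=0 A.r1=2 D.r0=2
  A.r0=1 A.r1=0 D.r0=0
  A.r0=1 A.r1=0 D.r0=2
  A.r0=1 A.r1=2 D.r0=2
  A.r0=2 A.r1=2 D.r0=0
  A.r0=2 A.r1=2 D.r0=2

outcome vector order: (A.r0,A.r1,D.r0)
[TSO] allowed = {000 002 020 022 100 102 120 122 220 222}
TSO∖claimed = {120}

missing: A.r0=1 A.r1=2 D.r0=0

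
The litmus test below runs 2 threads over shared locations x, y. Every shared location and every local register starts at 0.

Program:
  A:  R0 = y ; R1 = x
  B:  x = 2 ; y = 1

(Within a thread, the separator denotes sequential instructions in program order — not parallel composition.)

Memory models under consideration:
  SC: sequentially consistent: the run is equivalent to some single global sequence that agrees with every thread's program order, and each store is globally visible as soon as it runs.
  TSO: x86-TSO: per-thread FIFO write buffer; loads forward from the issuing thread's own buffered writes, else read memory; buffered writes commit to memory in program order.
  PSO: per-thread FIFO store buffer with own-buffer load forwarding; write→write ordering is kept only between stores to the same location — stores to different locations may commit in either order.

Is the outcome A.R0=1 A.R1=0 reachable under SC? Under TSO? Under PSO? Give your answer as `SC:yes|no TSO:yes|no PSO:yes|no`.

SC:no TSO:no PSO:yes

outcome vector order: (A.R0,A.R1)
under SC → <0 0>, <0 2>, <1 2>
under TSO → <0 0>, <0 2>, <1 2>
under PSO → <0 0>, <0 2>, <1 0>, <1 2>
target <1 0> ∈ {PSO}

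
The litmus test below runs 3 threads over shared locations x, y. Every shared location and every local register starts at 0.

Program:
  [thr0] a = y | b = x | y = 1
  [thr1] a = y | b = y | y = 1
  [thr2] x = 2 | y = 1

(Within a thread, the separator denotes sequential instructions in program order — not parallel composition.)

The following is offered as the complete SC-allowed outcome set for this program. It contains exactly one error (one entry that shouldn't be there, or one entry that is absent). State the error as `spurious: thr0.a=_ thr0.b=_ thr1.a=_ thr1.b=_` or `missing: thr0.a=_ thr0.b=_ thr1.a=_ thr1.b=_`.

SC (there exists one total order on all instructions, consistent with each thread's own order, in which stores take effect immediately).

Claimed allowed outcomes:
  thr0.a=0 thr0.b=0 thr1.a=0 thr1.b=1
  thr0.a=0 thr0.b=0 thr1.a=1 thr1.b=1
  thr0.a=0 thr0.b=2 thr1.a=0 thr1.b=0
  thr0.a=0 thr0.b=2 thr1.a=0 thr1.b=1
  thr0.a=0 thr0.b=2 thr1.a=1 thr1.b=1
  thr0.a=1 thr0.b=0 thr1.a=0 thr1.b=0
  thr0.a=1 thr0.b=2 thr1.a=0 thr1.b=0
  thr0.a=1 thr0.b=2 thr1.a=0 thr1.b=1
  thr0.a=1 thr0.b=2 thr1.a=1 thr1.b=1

missing: thr0.a=0 thr0.b=0 thr1.a=0 thr1.b=0

outcome vector order: (thr0.a,thr0.b,thr1.a,thr1.b)
SC (10): (0,0,0,0) (0,0,0,1) (0,0,1,1) (0,2,0,0) (0,2,0,1) (0,2,1,1) (1,0,0,0) (1,2,0,0) (1,2,0,1) (1,2,1,1)
SC∖claimed = {(0,0,0,0)}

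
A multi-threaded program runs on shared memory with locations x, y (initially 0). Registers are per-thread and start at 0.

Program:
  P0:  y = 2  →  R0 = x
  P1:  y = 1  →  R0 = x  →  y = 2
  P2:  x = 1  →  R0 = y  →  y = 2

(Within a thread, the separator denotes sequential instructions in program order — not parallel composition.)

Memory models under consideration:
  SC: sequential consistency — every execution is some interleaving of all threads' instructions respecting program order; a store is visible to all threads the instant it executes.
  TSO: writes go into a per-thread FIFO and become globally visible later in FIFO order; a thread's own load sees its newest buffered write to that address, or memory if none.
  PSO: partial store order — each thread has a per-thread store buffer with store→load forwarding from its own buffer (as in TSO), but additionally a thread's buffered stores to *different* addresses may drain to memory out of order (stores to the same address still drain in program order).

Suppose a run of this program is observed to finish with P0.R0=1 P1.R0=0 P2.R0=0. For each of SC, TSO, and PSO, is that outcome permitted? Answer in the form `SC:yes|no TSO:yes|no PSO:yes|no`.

outcome vector order: (P0.R0,P1.R0,P2.R0)
SC (9): (0,0,1), (0,0,2), (0,1,1), (0,1,2), (1,0,1), (1,0,2), (1,1,0), (1,1,1), (1,1,2)
TSO (12): (0,0,0), (0,0,1), (0,0,2), (0,1,0), (0,1,1), (0,1,2), (1,0,0), (1,0,1), (1,0,2), (1,1,0), (1,1,1), (1,1,2)
PSO (12): (0,0,0), (0,0,1), (0,0,2), (0,1,0), (0,1,1), (0,1,2), (1,0,0), (1,0,1), (1,0,2), (1,1,0), (1,1,1), (1,1,2)
target (1,0,0) ∈ {TSO,PSO}

SC:no TSO:yes PSO:yes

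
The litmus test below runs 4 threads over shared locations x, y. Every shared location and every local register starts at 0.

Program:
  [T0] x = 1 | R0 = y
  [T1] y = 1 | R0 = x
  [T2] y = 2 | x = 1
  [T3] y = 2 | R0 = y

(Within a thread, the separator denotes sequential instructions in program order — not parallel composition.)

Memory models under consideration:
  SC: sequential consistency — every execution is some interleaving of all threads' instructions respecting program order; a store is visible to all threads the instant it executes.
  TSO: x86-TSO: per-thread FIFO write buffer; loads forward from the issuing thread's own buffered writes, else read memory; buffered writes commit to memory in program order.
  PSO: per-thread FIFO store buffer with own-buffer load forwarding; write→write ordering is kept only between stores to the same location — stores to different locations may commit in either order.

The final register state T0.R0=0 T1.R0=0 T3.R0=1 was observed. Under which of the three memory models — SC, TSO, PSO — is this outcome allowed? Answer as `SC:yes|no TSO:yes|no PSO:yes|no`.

outcome vector order: (T0.R0,T1.R0,T3.R0)
SC (10): 0/1/1, 0/1/2, 1/0/1, 1/0/2, 1/1/1, 1/1/2, 2/0/1, 2/0/2, 2/1/1, 2/1/2
TSO (12): 0/0/1, 0/0/2, 0/1/1, 0/1/2, 1/0/1, 1/0/2, 1/1/1, 1/1/2, 2/0/1, 2/0/2, 2/1/1, 2/1/2
PSO (12): 0/0/1, 0/0/2, 0/1/1, 0/1/2, 1/0/1, 1/0/2, 1/1/1, 1/1/2, 2/0/1, 2/0/2, 2/1/1, 2/1/2
target 0/0/1 ∈ {TSO,PSO}

SC:no TSO:yes PSO:yes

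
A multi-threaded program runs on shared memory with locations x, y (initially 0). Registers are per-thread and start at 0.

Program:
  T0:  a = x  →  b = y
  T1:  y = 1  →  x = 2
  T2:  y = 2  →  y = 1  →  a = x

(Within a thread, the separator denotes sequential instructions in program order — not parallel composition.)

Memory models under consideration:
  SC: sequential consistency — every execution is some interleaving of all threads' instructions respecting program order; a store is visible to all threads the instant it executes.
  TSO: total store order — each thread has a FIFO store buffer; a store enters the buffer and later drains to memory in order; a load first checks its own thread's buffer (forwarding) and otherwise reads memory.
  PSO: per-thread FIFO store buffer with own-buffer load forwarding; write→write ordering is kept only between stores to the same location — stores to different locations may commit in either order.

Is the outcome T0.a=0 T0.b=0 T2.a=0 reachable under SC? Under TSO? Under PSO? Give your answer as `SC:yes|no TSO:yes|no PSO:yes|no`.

SC:yes TSO:yes PSO:yes

outcome vector order: (T0.a,T0.b,T2.a)
SC: 9 outcomes — {<0 0 0>, <0 0 2>, <0 1 0>, <0 1 2>, <0 2 0>, <0 2 2>, <2 1 0>, <2 1 2>, <2 2 2>}
TSO: 10 outcomes — {<0 0 0>, <0 0 2>, <0 1 0>, <0 1 2>, <0 2 0>, <0 2 2>, <2 1 0>, <2 1 2>, <2 2 0>, <2 2 2>}
PSO: 12 outcomes — {<0 0 0>, <0 0 2>, <0 1 0>, <0 1 2>, <0 2 0>, <0 2 2>, <2 0 0>, <2 0 2>, <2 1 0>, <2 1 2>, <2 2 0>, <2 2 2>}
target <0 0 0> ∈ {SC,TSO,PSO}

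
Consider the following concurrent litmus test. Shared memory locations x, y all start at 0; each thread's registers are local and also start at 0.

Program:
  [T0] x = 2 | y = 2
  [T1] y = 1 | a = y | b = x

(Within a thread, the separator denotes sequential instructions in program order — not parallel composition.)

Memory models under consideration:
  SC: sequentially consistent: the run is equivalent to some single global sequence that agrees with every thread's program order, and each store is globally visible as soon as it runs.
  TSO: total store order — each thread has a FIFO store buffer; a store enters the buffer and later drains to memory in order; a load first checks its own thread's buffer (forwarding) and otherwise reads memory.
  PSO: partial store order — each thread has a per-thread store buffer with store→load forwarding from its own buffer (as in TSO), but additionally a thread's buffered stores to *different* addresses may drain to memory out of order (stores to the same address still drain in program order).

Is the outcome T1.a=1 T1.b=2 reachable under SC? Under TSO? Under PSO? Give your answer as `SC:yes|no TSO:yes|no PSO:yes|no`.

SC:yes TSO:yes PSO:yes

outcome vector order: (T1.a,T1.b)
SC: 3 outcomes — {10 12 22}
TSO: 3 outcomes — {10 12 22}
PSO: 4 outcomes — {10 12 20 22}
target 12 ∈ {SC,TSO,PSO}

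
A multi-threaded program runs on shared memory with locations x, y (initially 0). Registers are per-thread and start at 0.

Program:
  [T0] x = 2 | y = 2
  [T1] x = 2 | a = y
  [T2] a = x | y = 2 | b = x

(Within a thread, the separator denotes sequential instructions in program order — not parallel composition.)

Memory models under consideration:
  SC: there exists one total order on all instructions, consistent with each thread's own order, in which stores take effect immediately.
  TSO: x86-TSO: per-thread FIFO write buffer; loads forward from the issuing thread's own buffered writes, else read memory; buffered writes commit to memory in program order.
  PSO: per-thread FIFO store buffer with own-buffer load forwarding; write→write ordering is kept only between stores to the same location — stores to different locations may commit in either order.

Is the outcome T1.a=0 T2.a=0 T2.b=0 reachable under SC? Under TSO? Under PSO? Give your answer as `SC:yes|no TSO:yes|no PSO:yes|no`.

SC:no TSO:yes PSO:yes

outcome vector order: (T1.a,T2.a,T2.b)
SC: 5 outcomes — {0/0/2, 0/2/2, 2/0/0, 2/0/2, 2/2/2}
TSO: 6 outcomes — {0/0/0, 0/0/2, 0/2/2, 2/0/0, 2/0/2, 2/2/2}
PSO: 6 outcomes — {0/0/0, 0/0/2, 0/2/2, 2/0/0, 2/0/2, 2/2/2}
target 0/0/0 ∈ {TSO,PSO}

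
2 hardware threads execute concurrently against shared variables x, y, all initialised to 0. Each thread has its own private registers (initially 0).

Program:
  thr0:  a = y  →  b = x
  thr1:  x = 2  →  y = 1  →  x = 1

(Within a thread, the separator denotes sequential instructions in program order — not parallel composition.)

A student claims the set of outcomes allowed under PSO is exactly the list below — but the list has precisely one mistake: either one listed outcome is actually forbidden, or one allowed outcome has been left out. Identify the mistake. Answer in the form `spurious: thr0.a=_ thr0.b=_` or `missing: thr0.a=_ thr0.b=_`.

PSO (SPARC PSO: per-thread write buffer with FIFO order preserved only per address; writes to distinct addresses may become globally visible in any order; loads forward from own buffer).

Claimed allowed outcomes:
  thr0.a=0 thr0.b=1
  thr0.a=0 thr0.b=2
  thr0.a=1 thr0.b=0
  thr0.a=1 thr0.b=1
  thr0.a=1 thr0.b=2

missing: thr0.a=0 thr0.b=0

outcome vector order: (thr0.a,thr0.b)
PSO (6): 0/0 0/1 0/2 1/0 1/1 1/2
PSO∖claimed = {0/0}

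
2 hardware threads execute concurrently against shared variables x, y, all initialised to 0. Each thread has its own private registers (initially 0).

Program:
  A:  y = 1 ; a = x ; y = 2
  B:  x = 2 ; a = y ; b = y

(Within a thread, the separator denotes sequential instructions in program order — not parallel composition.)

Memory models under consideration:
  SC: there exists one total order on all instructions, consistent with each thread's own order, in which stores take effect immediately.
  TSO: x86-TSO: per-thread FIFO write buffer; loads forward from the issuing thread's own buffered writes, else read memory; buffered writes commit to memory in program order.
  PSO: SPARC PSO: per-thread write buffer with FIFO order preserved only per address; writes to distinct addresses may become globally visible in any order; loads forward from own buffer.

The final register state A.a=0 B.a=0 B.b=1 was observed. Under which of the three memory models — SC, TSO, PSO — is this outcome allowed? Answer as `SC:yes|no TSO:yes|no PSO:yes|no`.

outcome vector order: (A.a,B.a,B.b)
under SC → 011; 012; 022; 200; 201; 202; 211; 212; 222
under TSO → 000; 001; 002; 011; 012; 022; 200; 201; 202; 211; 212; 222
under PSO → 000; 001; 002; 011; 012; 022; 200; 201; 202; 211; 212; 222
target 001 ∈ {TSO,PSO}

SC:no TSO:yes PSO:yes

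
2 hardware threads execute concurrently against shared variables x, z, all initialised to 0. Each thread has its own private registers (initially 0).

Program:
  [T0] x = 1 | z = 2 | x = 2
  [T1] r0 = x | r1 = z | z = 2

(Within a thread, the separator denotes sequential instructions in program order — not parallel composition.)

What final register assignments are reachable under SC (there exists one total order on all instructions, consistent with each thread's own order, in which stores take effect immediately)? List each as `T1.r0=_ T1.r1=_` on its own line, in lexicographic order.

T1.r0=0 T1.r1=0
T1.r0=0 T1.r1=2
T1.r0=1 T1.r1=0
T1.r0=1 T1.r1=2
T1.r0=2 T1.r1=2

outcome vector order: (T1.r0,T1.r1)
|SC outcomes| = 5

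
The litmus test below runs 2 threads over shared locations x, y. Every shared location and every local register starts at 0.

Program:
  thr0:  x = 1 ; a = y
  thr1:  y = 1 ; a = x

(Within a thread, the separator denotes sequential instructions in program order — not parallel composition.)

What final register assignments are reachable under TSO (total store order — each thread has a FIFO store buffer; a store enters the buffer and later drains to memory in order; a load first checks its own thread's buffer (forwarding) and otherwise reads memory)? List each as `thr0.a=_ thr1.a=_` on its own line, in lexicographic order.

thr0.a=0 thr1.a=0
thr0.a=0 thr1.a=1
thr0.a=1 thr1.a=0
thr0.a=1 thr1.a=1

outcome vector order: (thr0.a,thr1.a)
|TSO outcomes| = 4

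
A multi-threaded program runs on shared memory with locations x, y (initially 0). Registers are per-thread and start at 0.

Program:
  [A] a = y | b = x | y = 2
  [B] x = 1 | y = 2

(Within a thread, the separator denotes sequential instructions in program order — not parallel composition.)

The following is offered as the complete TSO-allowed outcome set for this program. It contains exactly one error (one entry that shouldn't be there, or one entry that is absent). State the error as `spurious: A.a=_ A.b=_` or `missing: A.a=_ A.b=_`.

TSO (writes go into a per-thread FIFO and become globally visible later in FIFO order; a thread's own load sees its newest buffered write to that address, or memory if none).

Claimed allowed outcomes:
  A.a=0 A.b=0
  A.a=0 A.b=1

missing: A.a=2 A.b=1

outcome vector order: (A.a,A.b)
[TSO] allowed = {<0 0> <0 1> <2 1>}
TSO∖claimed = {<2 1>}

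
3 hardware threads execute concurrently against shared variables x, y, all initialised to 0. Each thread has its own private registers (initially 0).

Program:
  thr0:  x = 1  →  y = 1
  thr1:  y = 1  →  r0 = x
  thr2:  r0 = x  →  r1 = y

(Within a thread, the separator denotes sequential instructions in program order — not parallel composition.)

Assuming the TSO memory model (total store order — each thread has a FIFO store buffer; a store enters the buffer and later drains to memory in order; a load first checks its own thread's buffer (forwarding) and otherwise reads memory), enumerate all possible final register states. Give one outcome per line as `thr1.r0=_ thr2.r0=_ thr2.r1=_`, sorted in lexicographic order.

outcome vector order: (thr1.r0,thr2.r0,thr2.r1)
|TSO outcomes| = 8

thr1.r0=0 thr2.r0=0 thr2.r1=0
thr1.r0=0 thr2.r0=0 thr2.r1=1
thr1.r0=0 thr2.r0=1 thr2.r1=0
thr1.r0=0 thr2.r0=1 thr2.r1=1
thr1.r0=1 thr2.r0=0 thr2.r1=0
thr1.r0=1 thr2.r0=0 thr2.r1=1
thr1.r0=1 thr2.r0=1 thr2.r1=0
thr1.r0=1 thr2.r0=1 thr2.r1=1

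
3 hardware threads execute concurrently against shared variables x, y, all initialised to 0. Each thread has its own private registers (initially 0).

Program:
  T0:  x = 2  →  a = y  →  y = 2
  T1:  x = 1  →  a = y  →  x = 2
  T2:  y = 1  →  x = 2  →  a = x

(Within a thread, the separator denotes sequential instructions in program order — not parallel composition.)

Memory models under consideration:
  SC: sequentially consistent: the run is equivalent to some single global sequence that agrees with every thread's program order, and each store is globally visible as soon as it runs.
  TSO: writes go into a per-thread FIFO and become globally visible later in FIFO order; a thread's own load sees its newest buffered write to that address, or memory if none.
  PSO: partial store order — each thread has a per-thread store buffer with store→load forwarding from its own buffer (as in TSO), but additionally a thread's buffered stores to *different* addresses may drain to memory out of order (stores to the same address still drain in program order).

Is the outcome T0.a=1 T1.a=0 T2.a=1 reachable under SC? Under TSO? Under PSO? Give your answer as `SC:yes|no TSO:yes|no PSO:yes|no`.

outcome vector order: (T0.a,T1.a,T2.a)
[SC] allowed = {0/0/2; 0/1/1; 0/1/2; 0/2/1; 0/2/2; 1/0/2; 1/1/1; 1/1/2; 1/2/1; 1/2/2}
[TSO] allowed = {0/0/1; 0/0/2; 0/1/1; 0/1/2; 0/2/1; 0/2/2; 1/0/1; 1/0/2; 1/1/1; 1/1/2; 1/2/1; 1/2/2}
[PSO] allowed = {0/0/1; 0/0/2; 0/1/1; 0/1/2; 0/2/1; 0/2/2; 1/0/1; 1/0/2; 1/1/1; 1/1/2; 1/2/1; 1/2/2}
target 1/0/1 ∈ {TSO,PSO}

SC:no TSO:yes PSO:yes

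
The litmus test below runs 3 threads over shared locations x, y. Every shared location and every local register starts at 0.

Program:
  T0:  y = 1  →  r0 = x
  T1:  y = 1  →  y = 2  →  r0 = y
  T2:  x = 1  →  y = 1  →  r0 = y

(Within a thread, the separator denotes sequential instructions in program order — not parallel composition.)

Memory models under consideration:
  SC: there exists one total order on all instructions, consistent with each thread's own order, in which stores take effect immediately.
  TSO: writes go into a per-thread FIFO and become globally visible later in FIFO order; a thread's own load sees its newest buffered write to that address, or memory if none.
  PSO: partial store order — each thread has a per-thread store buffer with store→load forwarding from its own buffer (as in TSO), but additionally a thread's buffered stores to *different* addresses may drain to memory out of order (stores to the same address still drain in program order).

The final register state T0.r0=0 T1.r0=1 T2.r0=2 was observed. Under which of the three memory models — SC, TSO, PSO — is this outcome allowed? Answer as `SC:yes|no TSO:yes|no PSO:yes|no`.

outcome vector order: (T0.r0,T1.r0,T2.r0)
[SC] allowed = {0/1/1; 0/2/1; 0/2/2; 1/1/1; 1/1/2; 1/2/1; 1/2/2}
[TSO] allowed = {0/1/1; 0/1/2; 0/2/1; 0/2/2; 1/1/1; 1/1/2; 1/2/1; 1/2/2}
[PSO] allowed = {0/1/1; 0/1/2; 0/2/1; 0/2/2; 1/1/1; 1/1/2; 1/2/1; 1/2/2}
target 0/1/2 ∈ {TSO,PSO}

SC:no TSO:yes PSO:yes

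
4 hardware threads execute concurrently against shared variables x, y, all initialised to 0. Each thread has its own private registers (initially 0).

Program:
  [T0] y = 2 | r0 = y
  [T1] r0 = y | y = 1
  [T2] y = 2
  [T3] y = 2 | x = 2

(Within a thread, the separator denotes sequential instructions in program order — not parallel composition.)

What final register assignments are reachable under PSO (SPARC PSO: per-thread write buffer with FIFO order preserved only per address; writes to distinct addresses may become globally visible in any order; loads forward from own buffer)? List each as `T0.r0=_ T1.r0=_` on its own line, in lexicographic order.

T0.r0=1 T1.r0=0
T0.r0=1 T1.r0=2
T0.r0=2 T1.r0=0
T0.r0=2 T1.r0=2

outcome vector order: (T0.r0,T1.r0)
|PSO outcomes| = 4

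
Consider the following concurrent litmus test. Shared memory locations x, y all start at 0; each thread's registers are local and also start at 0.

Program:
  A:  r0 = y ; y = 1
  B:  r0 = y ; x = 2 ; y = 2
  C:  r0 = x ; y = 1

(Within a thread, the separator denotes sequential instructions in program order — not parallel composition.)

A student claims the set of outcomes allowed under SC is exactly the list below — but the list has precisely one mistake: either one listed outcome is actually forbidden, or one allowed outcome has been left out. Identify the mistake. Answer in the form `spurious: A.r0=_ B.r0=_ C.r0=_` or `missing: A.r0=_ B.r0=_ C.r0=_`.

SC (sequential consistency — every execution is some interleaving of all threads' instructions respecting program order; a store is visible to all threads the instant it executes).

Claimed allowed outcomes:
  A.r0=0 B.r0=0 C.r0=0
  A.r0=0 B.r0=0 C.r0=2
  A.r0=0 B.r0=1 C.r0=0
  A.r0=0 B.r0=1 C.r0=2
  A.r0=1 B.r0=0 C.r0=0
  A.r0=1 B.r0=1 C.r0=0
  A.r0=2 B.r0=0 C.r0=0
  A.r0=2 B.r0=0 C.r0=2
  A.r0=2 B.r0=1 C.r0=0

outcome vector order: (A.r0,B.r0,C.r0)
under SC → <0 0 0>; <0 0 2>; <0 1 0>; <0 1 2>; <1 0 0>; <1 0 2>; <1 1 0>; <2 0 0>; <2 0 2>; <2 1 0>
SC∖claimed = {<1 0 2>}

missing: A.r0=1 B.r0=0 C.r0=2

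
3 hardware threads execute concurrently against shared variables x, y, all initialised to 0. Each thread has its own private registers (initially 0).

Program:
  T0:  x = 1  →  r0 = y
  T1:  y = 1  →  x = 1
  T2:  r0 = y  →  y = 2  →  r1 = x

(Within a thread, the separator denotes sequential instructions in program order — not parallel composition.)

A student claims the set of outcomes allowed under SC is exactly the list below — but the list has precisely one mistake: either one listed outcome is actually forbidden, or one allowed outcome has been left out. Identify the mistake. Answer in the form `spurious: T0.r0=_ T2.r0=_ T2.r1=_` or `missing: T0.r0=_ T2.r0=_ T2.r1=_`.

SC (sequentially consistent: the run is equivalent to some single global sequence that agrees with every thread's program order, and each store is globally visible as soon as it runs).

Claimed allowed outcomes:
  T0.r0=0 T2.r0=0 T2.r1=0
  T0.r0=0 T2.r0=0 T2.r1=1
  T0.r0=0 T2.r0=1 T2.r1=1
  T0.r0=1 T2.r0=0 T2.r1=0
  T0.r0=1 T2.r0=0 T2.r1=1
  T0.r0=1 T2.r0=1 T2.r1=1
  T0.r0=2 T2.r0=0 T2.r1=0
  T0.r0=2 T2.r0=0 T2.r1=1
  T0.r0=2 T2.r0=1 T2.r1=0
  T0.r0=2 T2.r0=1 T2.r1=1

spurious: T0.r0=0 T2.r0=0 T2.r1=0

outcome vector order: (T0.r0,T2.r0,T2.r1)
[SC] allowed = {0/0/1 0/1/1 1/0/0 1/0/1 1/1/1 2/0/0 2/0/1 2/1/0 2/1/1}
claimed∖SC = {0/0/0}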